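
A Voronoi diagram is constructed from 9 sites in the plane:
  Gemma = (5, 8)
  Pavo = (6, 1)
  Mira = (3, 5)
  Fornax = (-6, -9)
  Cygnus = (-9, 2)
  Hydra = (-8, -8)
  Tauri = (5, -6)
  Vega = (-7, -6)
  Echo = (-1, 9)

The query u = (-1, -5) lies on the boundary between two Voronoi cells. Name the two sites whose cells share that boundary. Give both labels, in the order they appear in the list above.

Tauri and Vega

Squared distances from u to each site:
d²(u, Gemma) = 36 + 169 = 205
d²(u, Pavo) = 49 + 36 = 85
d²(u, Mira) = 16 + 100 = 116
d²(u, Fornax) = 25 + 16 = 41
d²(u, Cygnus) = 64 + 49 = 113
d²(u, Hydra) = 49 + 9 = 58
d²(u, Tauri) = 36 + 1 = 37
d²(u, Vega) = 36 + 1 = 37
d²(u, Echo) = 0 + 196 = 196
u is equidistant from Tauri and Vega (both at squared distance 37), and every other site is strictly farther — so u lies on the Tauri–Vega Voronoi edge.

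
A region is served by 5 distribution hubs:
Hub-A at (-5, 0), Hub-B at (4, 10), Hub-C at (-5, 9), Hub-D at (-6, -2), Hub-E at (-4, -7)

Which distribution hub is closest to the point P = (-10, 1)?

Hub-D

Squared Euclidean distances:
d²(P, Hub-A) = (-10−(-5))² + (1−0)² = 25 + 1 = 26
d²(P, Hub-B) = (-10−4)² + (1−10)² = 196 + 81 = 277
d²(P, Hub-C) = (-10−(-5))² + (1−9)² = 25 + 64 = 89
d²(P, Hub-D) = (-10−(-6))² + (1−(-2))² = 16 + 9 = 25
d²(P, Hub-E) = (-10−(-4))² + (1−(-7))² = 36 + 64 = 100
Hub-D is nearest.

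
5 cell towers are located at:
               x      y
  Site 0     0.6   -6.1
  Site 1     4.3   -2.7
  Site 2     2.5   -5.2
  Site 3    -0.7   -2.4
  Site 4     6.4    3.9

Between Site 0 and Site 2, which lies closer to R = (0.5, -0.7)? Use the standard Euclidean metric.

Compare squared distances:
d²(R, Site 0) = (0.5−0.6)² + (-0.7−(-6.1))² = 0.01 + 29.16 = 29.17
d²(R, Site 2) = (0.5−2.5)² + (-0.7−(-5.2))² = 4 + 20.25 = 24.25
29.17 > 24.25, so Site 2 is closer.

Site 2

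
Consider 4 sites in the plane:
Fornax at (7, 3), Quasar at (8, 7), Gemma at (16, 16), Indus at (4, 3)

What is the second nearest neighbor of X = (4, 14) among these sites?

Compare squared distances (the ordering matches that of the actual distances):
d²(X, Fornax) = (4−7)² + (14−3)² = 9 + 121 = 130
d²(X, Quasar) = (4−8)² + (14−7)² = 16 + 49 = 65
d²(X, Gemma) = (4−16)² + (14−16)² = 144 + 4 = 148
d²(X, Indus) = (4−4)² + (14−3)² = 0 + 121 = 121
Sorted ascending: Quasar, Indus, Fornax, … — the second-nearest is Indus.

Indus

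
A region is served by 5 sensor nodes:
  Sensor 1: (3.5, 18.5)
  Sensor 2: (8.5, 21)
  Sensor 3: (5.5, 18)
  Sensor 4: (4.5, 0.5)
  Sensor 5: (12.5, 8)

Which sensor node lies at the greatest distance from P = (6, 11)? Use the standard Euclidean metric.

Since √ is increasing, it suffices to compare squared distances:
d²(P, Sensor 1) = (6−3.5)² + (11−18.5)² = 6.25 + 56.25 = 62.5
d²(P, Sensor 2) = (6−8.5)² + (11−21)² = 6.25 + 100 = 106.25
d²(P, Sensor 3) = (6−5.5)² + (11−18)² = 0.25 + 49 = 49.25
d²(P, Sensor 4) = (6−4.5)² + (11−0.5)² = 2.25 + 110.25 = 112.5
d²(P, Sensor 5) = (6−12.5)² + (11−8)² = 42.25 + 9 = 51.25
The largest is to Sensor 4.

Sensor 4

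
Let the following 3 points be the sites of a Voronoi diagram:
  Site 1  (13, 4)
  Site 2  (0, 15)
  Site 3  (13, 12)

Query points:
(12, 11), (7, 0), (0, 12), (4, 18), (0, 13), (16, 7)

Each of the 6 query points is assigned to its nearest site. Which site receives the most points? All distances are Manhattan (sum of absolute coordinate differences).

(12, 11) — d to each: Site 1:8, Site 2:16, Site 3:2 → nearest is Site 3
(7, 0) — d to each: Site 1:10, Site 2:22, Site 3:18 → nearest is Site 1
(0, 12) — d to each: Site 1:21, Site 2:3, Site 3:13 → nearest is Site 2
(4, 18) — d to each: Site 1:23, Site 2:7, Site 3:15 → nearest is Site 2
(0, 13) — d to each: Site 1:22, Site 2:2, Site 3:14 → nearest is Site 2
(16, 7) — d to each: Site 1:6, Site 2:24, Site 3:8 → nearest is Site 1
Tally — Site 1:2, Site 2:3, Site 3:1. Site 2 captures the most (3).

Site 2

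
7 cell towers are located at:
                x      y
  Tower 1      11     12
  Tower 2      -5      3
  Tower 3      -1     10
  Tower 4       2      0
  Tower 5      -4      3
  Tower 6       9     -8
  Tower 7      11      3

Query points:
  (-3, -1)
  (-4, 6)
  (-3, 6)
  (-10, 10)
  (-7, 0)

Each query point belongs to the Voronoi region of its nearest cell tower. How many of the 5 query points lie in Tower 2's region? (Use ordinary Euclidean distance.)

2

(-3, -1) — d² to each: Tower 1:365, Tower 2:20, Tower 3:125, Tower 4:26, Tower 5:17, Tower 6:193, Tower 7:212 → nearest is Tower 5
(-4, 6) — d² to each: Tower 1:261, Tower 2:10, Tower 3:25, Tower 4:72, Tower 5:9, Tower 6:365, Tower 7:234 → nearest is Tower 5
(-3, 6) — d² to each: Tower 1:232, Tower 2:13, Tower 3:20, Tower 4:61, Tower 5:10, Tower 6:340, Tower 7:205 → nearest is Tower 5
(-10, 10) — d² to each: Tower 1:445, Tower 2:74, Tower 3:81, Tower 4:244, Tower 5:85, Tower 6:685, Tower 7:490 → nearest is Tower 2
(-7, 0) — d² to each: Tower 1:468, Tower 2:13, Tower 3:136, Tower 4:81, Tower 5:18, Tower 6:320, Tower 7:333 → nearest is Tower 2
2 of the 5 points have Tower 2 as nearest.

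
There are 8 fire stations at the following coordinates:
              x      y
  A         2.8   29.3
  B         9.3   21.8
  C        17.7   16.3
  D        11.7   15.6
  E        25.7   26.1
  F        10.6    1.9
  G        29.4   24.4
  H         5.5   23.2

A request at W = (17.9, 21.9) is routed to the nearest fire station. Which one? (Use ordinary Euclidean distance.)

C

Squared Euclidean distances:
|WA|² = 228.01 + 54.76 = 282.77
|WB|² = 73.96 + 0.01 = 73.97
|WC|² = 0.04 + 31.36 = 31.4
|WD|² = 38.44 + 39.69 = 78.13
|WE|² = 60.84 + 17.64 = 78.48
|WF|² = 53.29 + 400 = 453.29
|WG|² = 132.25 + 6.25 = 138.5
|WH|² = 153.76 + 1.69 = 155.45
C is nearest.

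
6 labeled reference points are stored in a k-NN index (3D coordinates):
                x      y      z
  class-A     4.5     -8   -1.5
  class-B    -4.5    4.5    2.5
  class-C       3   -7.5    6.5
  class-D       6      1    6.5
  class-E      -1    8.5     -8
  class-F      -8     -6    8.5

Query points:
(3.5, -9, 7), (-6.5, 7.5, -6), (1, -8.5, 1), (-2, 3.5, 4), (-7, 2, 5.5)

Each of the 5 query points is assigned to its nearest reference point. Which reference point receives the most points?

(3.5, -9, 7) — d² to each: class-A:74.25, class-B:266.5, class-C:2.75, class-D:106.5, class-E:551.5, class-F:143.5 → nearest is class-C
(-6.5, 7.5, -6) — d² to each: class-A:381.5, class-B:85.25, class-C:471.5, class-D:354.75, class-E:35.25, class-F:394.75 → nearest is class-E
(1, -8.5, 1) — d² to each: class-A:18.75, class-B:201.5, class-C:35.25, class-D:145.5, class-E:374, class-F:143.5 → nearest is class-A
(-2, 3.5, 4) — d² to each: class-A:204.75, class-B:9.5, class-C:152.25, class-D:76.5, class-E:170, class-F:146.5 → nearest is class-B
(-7, 2, 5.5) — d² to each: class-A:281.25, class-B:21.5, class-C:191.25, class-D:171, class-E:260.5, class-F:74 → nearest is class-B
Tally — class-A:1, class-B:2, class-C:1, class-E:1. class-B captures the most (2).

class-B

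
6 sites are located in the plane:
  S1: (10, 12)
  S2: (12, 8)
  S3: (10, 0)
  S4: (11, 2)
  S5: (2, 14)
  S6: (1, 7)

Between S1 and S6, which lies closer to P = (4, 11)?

Compare squared distances:
|PS1|² = (4−10)² + (11−12)² = 36 + 1 = 37
|PS6|² = (4−1)² + (11−7)² = 9 + 16 = 25
37 > 25, so S6 is closer.

S6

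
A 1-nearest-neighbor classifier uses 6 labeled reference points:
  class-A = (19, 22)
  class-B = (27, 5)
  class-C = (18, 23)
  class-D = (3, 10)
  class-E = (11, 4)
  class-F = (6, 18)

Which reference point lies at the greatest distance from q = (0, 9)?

class-B

Since √ is increasing, it suffices to compare squared distances:
d²(q, class-A) = (0−19)² + (9−22)² = 361 + 169 = 530
d²(q, class-B) = (0−27)² + (9−5)² = 729 + 16 = 745
d²(q, class-C) = (0−18)² + (9−23)² = 324 + 196 = 520
d²(q, class-D) = (0−3)² + (9−10)² = 9 + 1 = 10
d²(q, class-E) = (0−11)² + (9−4)² = 121 + 25 = 146
d²(q, class-F) = (0−6)² + (9−18)² = 36 + 81 = 117
The largest is to class-B.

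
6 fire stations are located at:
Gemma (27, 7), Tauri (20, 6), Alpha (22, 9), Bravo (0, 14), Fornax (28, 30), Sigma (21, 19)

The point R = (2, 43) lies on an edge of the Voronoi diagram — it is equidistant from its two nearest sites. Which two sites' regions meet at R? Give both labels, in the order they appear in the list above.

Squared distances from R to each site:
d²(R, Gemma) = (2−27)² + (43−7)² = 625 + 1296 = 1921
d²(R, Tauri) = (2−20)² + (43−6)² = 324 + 1369 = 1693
d²(R, Alpha) = (2−22)² + (43−9)² = 400 + 1156 = 1556
d²(R, Bravo) = (2−0)² + (43−14)² = 4 + 841 = 845
d²(R, Fornax) = (2−28)² + (43−30)² = 676 + 169 = 845
d²(R, Sigma) = (2−21)² + (43−19)² = 361 + 576 = 937
R is equidistant from Bravo and Fornax (both at squared distance 845), and every other site is strictly farther — so R lies on the Bravo–Fornax Voronoi edge.

Bravo and Fornax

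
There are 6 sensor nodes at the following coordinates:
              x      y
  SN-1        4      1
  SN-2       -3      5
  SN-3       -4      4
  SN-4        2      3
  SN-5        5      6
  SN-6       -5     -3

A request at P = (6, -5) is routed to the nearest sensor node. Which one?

Squared Euclidean distances:
d²(P, SN-1) = (6−4)² + (-5−1)² = 4 + 36 = 40
d²(P, SN-2) = (6−(-3))² + (-5−5)² = 81 + 100 = 181
d²(P, SN-3) = (6−(-4))² + (-5−4)² = 100 + 81 = 181
d²(P, SN-4) = (6−2)² + (-5−3)² = 16 + 64 = 80
d²(P, SN-5) = (6−5)² + (-5−6)² = 1 + 121 = 122
d²(P, SN-6) = (6−(-5))² + (-5−(-3))² = 121 + 4 = 125
Minimum is at SN-1.

SN-1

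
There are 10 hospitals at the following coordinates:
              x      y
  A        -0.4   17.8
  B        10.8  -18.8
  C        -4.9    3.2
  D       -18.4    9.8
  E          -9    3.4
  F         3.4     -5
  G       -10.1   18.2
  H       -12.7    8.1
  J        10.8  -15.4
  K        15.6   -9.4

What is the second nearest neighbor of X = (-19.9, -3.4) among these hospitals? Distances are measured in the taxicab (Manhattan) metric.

E

d(X,A) = 19.5 + 21.2 = 40.7
d(X,B) = 30.7 + 15.4 = 46.1
d(X,C) = 15 + 6.6 = 21.6
d(X,D) = 1.5 + 13.2 = 14.7
d(X,E) = 10.9 + 6.8 = 17.7
d(X,F) = 23.3 + 1.6 = 24.9
d(X,G) = 9.8 + 21.6 = 31.4
d(X,H) = 7.2 + 11.5 = 18.7
d(X,J) = 30.7 + 12 = 42.7
d(X,K) = 35.5 + 6 = 41.5
Sorted ascending: D, E, H, … — the second-nearest is E.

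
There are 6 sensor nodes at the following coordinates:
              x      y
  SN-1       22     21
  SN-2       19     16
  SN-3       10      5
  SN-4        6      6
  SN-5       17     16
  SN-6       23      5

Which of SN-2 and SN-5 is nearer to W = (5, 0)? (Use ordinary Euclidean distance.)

SN-5

Compare squared distances:
d²(W, SN-2) = (5−19)² + (0−16)² = 196 + 256 = 452
d²(W, SN-5) = (5−17)² + (0−16)² = 144 + 256 = 400
452 > 400, so SN-5 is closer.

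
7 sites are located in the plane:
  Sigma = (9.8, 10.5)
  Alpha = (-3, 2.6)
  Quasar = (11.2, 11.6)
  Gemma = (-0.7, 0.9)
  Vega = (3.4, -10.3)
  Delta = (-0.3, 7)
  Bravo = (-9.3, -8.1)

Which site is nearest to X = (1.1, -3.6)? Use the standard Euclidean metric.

Gemma

Squared Euclidean distances:
d²(X, Sigma) = 75.69 + 198.81 = 274.5
d²(X, Alpha) = 16.81 + 38.44 = 55.25
d²(X, Quasar) = 102.01 + 231.04 = 333.05
d²(X, Gemma) = 3.24 + 20.25 = 23.49
d²(X, Vega) = 5.29 + 44.89 = 50.18
d²(X, Delta) = 1.96 + 112.36 = 114.32
d²(X, Bravo) = 108.16 + 20.25 = 128.41
Gemma is nearest.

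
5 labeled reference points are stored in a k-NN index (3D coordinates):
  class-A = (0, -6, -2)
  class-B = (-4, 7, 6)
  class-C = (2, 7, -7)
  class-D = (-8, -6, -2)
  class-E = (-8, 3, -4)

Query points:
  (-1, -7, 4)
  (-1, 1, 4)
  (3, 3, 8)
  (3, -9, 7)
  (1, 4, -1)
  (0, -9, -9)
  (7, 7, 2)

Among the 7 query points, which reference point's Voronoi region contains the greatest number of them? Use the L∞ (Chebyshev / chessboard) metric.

(-1, -7, 4) — d to each: class-A:6, class-B:14, class-C:14, class-D:7, class-E:10 → nearest is class-A
(-1, 1, 4) — d to each: class-A:7, class-B:6, class-C:11, class-D:7, class-E:8 → nearest is class-B
(3, 3, 8) — d to each: class-A:10, class-B:7, class-C:15, class-D:11, class-E:12 → nearest is class-B
(3, -9, 7) — d to each: class-A:9, class-B:16, class-C:16, class-D:11, class-E:12 → nearest is class-A
(1, 4, -1) — d to each: class-A:10, class-B:7, class-C:6, class-D:10, class-E:9 → nearest is class-C
(0, -9, -9) — d to each: class-A:7, class-B:16, class-C:16, class-D:8, class-E:12 → nearest is class-A
(7, 7, 2) — d to each: class-A:13, class-B:11, class-C:9, class-D:15, class-E:15 → nearest is class-C
Tally — class-A:3, class-B:2, class-C:2. class-A captures the most (3).

class-A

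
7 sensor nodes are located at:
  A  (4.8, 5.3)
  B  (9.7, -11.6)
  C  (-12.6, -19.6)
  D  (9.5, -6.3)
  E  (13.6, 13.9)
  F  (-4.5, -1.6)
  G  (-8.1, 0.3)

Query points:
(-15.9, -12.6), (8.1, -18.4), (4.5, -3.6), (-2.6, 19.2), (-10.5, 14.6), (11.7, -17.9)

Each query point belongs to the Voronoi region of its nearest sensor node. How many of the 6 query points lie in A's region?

1

(-15.9, -12.6) — d² to each: A:748.9, B:656.36, C:59.89, D:684.85, E:1572.5, F:250.96, G:227.25 → nearest is C
(8.1, -18.4) — d² to each: A:572.58, B:48.8, C:429.93, D:148.37, E:1073.54, F:441, G:612.13 → nearest is B
(4.5, -3.6) — d² to each: A:79.3, B:91.04, C:548.41, D:32.29, E:389.06, F:85, G:173.97 → nearest is D
(-2.6, 19.2) — d² to each: A:247.97, B:1099.93, C:1605.44, D:796.66, E:290.53, F:436.25, G:387.46 → nearest is A
(-10.5, 14.6) — d² to each: A:320.58, B:1094.48, C:1174.05, D:836.81, E:581.3, F:298.44, G:210.25 → nearest is G
(11.7, -17.9) — d² to each: A:585.85, B:43.69, C:593.38, D:139.4, E:1014.85, F:528.13, G:723.28 → nearest is B
1 of the 6 points has A as nearest.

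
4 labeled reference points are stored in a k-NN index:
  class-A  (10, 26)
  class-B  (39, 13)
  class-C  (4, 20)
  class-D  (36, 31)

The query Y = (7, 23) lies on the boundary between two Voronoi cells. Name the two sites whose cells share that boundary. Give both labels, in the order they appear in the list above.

Squared distances from Y to each site:
d²(Y, class-A) = (7−10)² + (23−26)² = 9 + 9 = 18
d²(Y, class-B) = (7−39)² + (23−13)² = 1024 + 100 = 1124
d²(Y, class-C) = (7−4)² + (23−20)² = 9 + 9 = 18
d²(Y, class-D) = (7−36)² + (23−31)² = 841 + 64 = 905
Y is equidistant from class-A and class-C (both at squared distance 18), and every other site is strictly farther — so Y lies on the class-A–class-C Voronoi edge.

class-A and class-C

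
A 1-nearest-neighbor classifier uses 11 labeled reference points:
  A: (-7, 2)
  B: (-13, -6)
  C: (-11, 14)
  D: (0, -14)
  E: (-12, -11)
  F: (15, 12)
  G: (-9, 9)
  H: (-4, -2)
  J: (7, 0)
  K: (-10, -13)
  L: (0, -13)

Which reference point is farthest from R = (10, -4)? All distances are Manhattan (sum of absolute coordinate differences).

d(R,A) = |10−(-7)| + |-4−2| = 17 + 6 = 23
d(R,B) = |10−(-13)| + |-4−(-6)| = 23 + 2 = 25
d(R,C) = |10−(-11)| + |-4−14| = 21 + 18 = 39
d(R,D) = |10−0| + |-4−(-14)| = 10 + 10 = 20
d(R,E) = |10−(-12)| + |-4−(-11)| = 22 + 7 = 29
d(R,F) = |10−15| + |-4−12| = 5 + 16 = 21
d(R,G) = |10−(-9)| + |-4−9| = 19 + 13 = 32
d(R,H) = |10−(-4)| + |-4−(-2)| = 14 + 2 = 16
d(R,J) = |10−7| + |-4−0| = 3 + 4 = 7
d(R,K) = |10−(-10)| + |-4−(-13)| = 20 + 9 = 29
d(R,L) = |10−0| + |-4−(-13)| = 10 + 9 = 19
The largest is to C.

C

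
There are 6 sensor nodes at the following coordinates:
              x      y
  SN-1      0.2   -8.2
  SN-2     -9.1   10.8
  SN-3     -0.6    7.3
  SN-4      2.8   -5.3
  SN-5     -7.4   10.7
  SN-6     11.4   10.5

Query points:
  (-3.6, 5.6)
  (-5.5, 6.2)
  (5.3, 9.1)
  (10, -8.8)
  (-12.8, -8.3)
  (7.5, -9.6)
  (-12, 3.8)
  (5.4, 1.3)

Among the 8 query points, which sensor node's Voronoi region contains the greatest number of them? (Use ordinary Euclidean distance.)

(-3.6, 5.6) — d² to each: SN-1:204.88, SN-2:57.29, SN-3:11.89, SN-4:159.77, SN-5:40.45, SN-6:249.01 → nearest is SN-3
(-5.5, 6.2) — d² to each: SN-1:239.85, SN-2:34.12, SN-3:25.22, SN-4:201.14, SN-5:23.86, SN-6:304.1 → nearest is SN-5
(5.3, 9.1) — d² to each: SN-1:325.3, SN-2:210.25, SN-3:38.05, SN-4:213.61, SN-5:163.85, SN-6:39.17 → nearest is SN-3
(10, -8.8) — d² to each: SN-1:96.4, SN-2:748.97, SN-3:371.57, SN-4:64.09, SN-5:683.01, SN-6:374.45 → nearest is SN-4
(-12.8, -8.3) — d² to each: SN-1:169.01, SN-2:378.5, SN-3:392.2, SN-4:252.36, SN-5:390.16, SN-6:939.08 → nearest is SN-1
(7.5, -9.6) — d² to each: SN-1:55.25, SN-2:691.72, SN-3:351.22, SN-4:40.58, SN-5:634.1, SN-6:419.22 → nearest is SN-4
(-12, 3.8) — d² to each: SN-1:292.84, SN-2:57.41, SN-3:142.21, SN-4:301.85, SN-5:68.77, SN-6:592.45 → nearest is SN-2
(5.4, 1.3) — d² to each: SN-1:117.29, SN-2:300.5, SN-3:72, SN-4:50.32, SN-5:252.2, SN-6:120.64 → nearest is SN-4
Tally — SN-1:1, SN-2:1, SN-3:2, SN-4:3, SN-5:1. SN-4 captures the most (3).

SN-4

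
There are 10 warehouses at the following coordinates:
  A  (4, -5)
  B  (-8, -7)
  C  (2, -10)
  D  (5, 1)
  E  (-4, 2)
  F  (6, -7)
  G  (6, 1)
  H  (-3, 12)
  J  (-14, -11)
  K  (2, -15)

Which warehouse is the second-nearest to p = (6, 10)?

D

Compare squared distances (the ordering matches that of the actual distances):
|pA|² = (6−4)² + (10−(-5))² = 4 + 225 = 229
|pB|² = (6−(-8))² + (10−(-7))² = 196 + 289 = 485
|pC|² = (6−2)² + (10−(-10))² = 16 + 400 = 416
|pD|² = (6−5)² + (10−1)² = 1 + 81 = 82
|pE|² = (6−(-4))² + (10−2)² = 100 + 64 = 164
|pF|² = (6−6)² + (10−(-7))² = 0 + 289 = 289
|pG|² = (6−6)² + (10−1)² = 0 + 81 = 81
|pH|² = (6−(-3))² + (10−12)² = 81 + 4 = 85
|pJ|² = (6−(-14))² + (10−(-11))² = 400 + 441 = 841
|pK|² = (6−2)² + (10−(-15))² = 16 + 625 = 641
Sorted ascending: G, D, H, … — the second-nearest is D.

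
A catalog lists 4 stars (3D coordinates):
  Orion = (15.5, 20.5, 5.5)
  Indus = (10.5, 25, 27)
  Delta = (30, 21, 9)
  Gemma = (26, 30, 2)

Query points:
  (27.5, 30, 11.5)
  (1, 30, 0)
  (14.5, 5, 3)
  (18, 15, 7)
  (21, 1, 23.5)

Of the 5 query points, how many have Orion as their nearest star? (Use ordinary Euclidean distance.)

(27.5, 30, 11.5) — d² to each: Orion:270.25, Indus:554.25, Delta:93.5, Gemma:92.5 → nearest is Gemma
(1, 30, 0) — d² to each: Orion:330.75, Indus:844.25, Delta:1003, Gemma:629 → nearest is Orion
(14.5, 5, 3) — d² to each: Orion:247.5, Indus:992, Delta:532.25, Gemma:758.25 → nearest is Orion
(18, 15, 7) — d² to each: Orion:38.75, Indus:556.25, Delta:184, Gemma:314 → nearest is Orion
(21, 1, 23.5) — d² to each: Orion:734.5, Indus:698.5, Delta:691.25, Gemma:1328.25 → nearest is Delta
3 of the 5 points have Orion as nearest.

3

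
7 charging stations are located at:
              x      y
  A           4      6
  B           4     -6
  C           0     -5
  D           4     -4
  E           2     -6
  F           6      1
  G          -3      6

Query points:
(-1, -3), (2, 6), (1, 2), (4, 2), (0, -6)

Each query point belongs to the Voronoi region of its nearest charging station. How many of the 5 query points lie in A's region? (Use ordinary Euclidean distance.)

2

(-1, -3) — d² to each: A:106, B:34, C:5, D:26, E:18, F:65, G:85 → nearest is C
(2, 6) — d² to each: A:4, B:148, C:125, D:104, E:144, F:41, G:25 → nearest is A
(1, 2) — d² to each: A:25, B:73, C:50, D:45, E:65, F:26, G:32 → nearest is A
(4, 2) — d² to each: A:16, B:64, C:65, D:36, E:68, F:5, G:65 → nearest is F
(0, -6) — d² to each: A:160, B:16, C:1, D:20, E:4, F:85, G:153 → nearest is C
2 of the 5 points have A as nearest.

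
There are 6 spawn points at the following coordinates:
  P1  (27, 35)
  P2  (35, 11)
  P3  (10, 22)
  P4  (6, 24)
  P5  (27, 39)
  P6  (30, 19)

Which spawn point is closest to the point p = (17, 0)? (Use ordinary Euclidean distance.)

Squared Euclidean distances:
|pP1|² = (17−27)² + (0−35)² = 100 + 1225 = 1325
|pP2|² = (17−35)² + (0−11)² = 324 + 121 = 445
|pP3|² = (17−10)² + (0−22)² = 49 + 484 = 533
|pP4|² = (17−6)² + (0−24)² = 121 + 576 = 697
|pP5|² = (17−27)² + (0−39)² = 100 + 1521 = 1621
|pP6|² = (17−30)² + (0−19)² = 169 + 361 = 530
P2 is nearest.

P2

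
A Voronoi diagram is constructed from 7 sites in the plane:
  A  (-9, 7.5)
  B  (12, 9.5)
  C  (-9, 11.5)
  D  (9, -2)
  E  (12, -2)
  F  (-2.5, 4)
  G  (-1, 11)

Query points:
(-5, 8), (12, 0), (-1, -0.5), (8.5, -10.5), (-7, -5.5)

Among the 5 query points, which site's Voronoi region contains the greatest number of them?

F

(-5, 8) — d² to each: A:16.25, B:291.25, C:28.25, D:296, E:389, F:22.25, G:25 → nearest is A
(12, 0) — d² to each: A:497.25, B:90.25, C:573.25, D:13, E:4, F:226.25, G:290 → nearest is E
(-1, -0.5) — d² to each: A:128, B:269, C:208, D:102.25, E:171.25, F:22.5, G:132.25 → nearest is F
(8.5, -10.5) — d² to each: A:630.25, B:412.25, C:790.25, D:72.5, E:84.5, F:331.25, G:552.5 → nearest is D
(-7, -5.5) — d² to each: A:173, B:586, C:293, D:268.25, E:373.25, F:110.5, G:308.25 → nearest is F
Tally — A:1, D:1, E:1, F:2. F captures the most (2).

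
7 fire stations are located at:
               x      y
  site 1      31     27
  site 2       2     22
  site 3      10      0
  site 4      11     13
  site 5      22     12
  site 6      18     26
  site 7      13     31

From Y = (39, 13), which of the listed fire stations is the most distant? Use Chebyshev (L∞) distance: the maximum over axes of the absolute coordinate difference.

d(Y, site 1) = max(8, 14) = 14
d(Y, site 2) = max(37, 9) = 37
d(Y, site 3) = max(29, 13) = 29
d(Y, site 4) = max(28, 0) = 28
d(Y, site 5) = max(17, 1) = 17
d(Y, site 6) = max(21, 13) = 21
d(Y, site 7) = max(26, 18) = 26
The largest is to site 2.

site 2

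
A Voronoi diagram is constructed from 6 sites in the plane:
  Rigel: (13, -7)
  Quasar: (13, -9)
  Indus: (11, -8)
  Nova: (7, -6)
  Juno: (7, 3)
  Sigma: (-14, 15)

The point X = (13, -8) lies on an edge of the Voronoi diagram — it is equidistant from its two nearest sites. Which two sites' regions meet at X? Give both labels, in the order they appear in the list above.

Squared distances from X to each site:
d²(X, Rigel) = 0 + 1 = 1
d²(X, Quasar) = 0 + 1 = 1
d²(X, Indus) = 4 + 0 = 4
d²(X, Nova) = 36 + 4 = 40
d²(X, Juno) = 36 + 121 = 157
d²(X, Sigma) = 729 + 529 = 1258
X is equidistant from Rigel and Quasar (both at squared distance 1), and every other site is strictly farther — so X lies on the Rigel–Quasar Voronoi edge.

Rigel and Quasar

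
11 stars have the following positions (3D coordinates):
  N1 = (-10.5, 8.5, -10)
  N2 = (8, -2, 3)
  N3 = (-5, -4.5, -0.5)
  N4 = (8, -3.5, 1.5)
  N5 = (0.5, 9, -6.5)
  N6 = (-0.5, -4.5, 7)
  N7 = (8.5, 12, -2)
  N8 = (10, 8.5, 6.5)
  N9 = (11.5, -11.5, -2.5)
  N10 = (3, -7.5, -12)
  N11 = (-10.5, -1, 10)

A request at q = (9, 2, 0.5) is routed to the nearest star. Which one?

N2

Compare squared distances (the ordering matches that of the actual distances):
|qN1|² = (9−(-10.5))² + (2−8.5)² + (0.5−(-10))² = 380.25 + 42.25 + 110.25 = 532.75
|qN2|² = (9−8)² + (2−(-2))² + (0.5−3)² = 1 + 16 + 6.25 = 23.25
|qN3|² = (9−(-5))² + (2−(-4.5))² + (0.5−(-0.5))² = 196 + 42.25 + 1 = 239.25
|qN4|² = (9−8)² + (2−(-3.5))² + (0.5−1.5)² = 1 + 30.25 + 1 = 32.25
|qN5|² = (9−0.5)² + (2−9)² + (0.5−(-6.5))² = 72.25 + 49 + 49 = 170.25
|qN6|² = (9−(-0.5))² + (2−(-4.5))² + (0.5−7)² = 90.25 + 42.25 + 42.25 = 174.75
|qN7|² = (9−8.5)² + (2−12)² + (0.5−(-2))² = 0.25 + 100 + 6.25 = 106.5
|qN8|² = (9−10)² + (2−8.5)² + (0.5−6.5)² = 1 + 42.25 + 36 = 79.25
|qN9|² = (9−11.5)² + (2−(-11.5))² + (0.5−(-2.5))² = 6.25 + 182.25 + 9 = 197.5
d²(q, N10) = (9−3)² + (2−(-7.5))² + (0.5−(-12))² = 36 + 90.25 + 156.25 = 282.5
d²(q, N11) = (9−(-10.5))² + (2−(-1))² + (0.5−10)² = 380.25 + 9 + 90.25 = 479.5
The smallest is to N2, so q lies in the Voronoi region of N2.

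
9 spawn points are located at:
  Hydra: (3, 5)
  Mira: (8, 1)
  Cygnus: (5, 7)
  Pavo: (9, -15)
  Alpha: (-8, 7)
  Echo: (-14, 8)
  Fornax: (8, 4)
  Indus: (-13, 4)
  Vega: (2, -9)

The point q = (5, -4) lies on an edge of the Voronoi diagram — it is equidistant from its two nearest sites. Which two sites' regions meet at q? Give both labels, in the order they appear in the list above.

Squared distances from q to each site:
d²(q, Hydra) = (5−3)² + (-4−5)² = 4 + 81 = 85
d²(q, Mira) = (5−8)² + (-4−1)² = 9 + 25 = 34
d²(q, Cygnus) = (5−5)² + (-4−7)² = 0 + 121 = 121
d²(q, Pavo) = (5−9)² + (-4−(-15))² = 16 + 121 = 137
d²(q, Alpha) = (5−(-8))² + (-4−7)² = 169 + 121 = 290
d²(q, Echo) = (5−(-14))² + (-4−8)² = 361 + 144 = 505
d²(q, Fornax) = (5−8)² + (-4−4)² = 9 + 64 = 73
d²(q, Indus) = (5−(-13))² + (-4−4)² = 324 + 64 = 388
d²(q, Vega) = (5−2)² + (-4−(-9))² = 9 + 25 = 34
q is equidistant from Mira and Vega (both at squared distance 34), and every other site is strictly farther — so q lies on the Mira–Vega Voronoi edge.

Mira and Vega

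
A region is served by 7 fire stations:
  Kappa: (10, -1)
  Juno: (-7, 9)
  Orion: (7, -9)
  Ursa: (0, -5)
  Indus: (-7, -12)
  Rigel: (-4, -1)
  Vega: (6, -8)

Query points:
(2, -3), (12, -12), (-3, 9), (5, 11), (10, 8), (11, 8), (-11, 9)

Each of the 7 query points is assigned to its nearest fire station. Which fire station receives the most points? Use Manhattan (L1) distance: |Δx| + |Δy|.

Juno

(2, -3) — d to each: Kappa:10, Juno:21, Orion:11, Ursa:4, Indus:18, Rigel:8, Vega:9 → nearest is Ursa
(12, -12) — d to each: Kappa:13, Juno:40, Orion:8, Ursa:19, Indus:19, Rigel:27, Vega:10 → nearest is Orion
(-3, 9) — d to each: Kappa:23, Juno:4, Orion:28, Ursa:17, Indus:25, Rigel:11, Vega:26 → nearest is Juno
(5, 11) — d to each: Kappa:17, Juno:14, Orion:22, Ursa:21, Indus:35, Rigel:21, Vega:20 → nearest is Juno
(10, 8) — d to each: Kappa:9, Juno:18, Orion:20, Ursa:23, Indus:37, Rigel:23, Vega:20 → nearest is Kappa
(11, 8) — d to each: Kappa:10, Juno:19, Orion:21, Ursa:24, Indus:38, Rigel:24, Vega:21 → nearest is Kappa
(-11, 9) — d to each: Kappa:31, Juno:4, Orion:36, Ursa:25, Indus:25, Rigel:17, Vega:34 → nearest is Juno
Tally — Kappa:2, Juno:3, Orion:1, Ursa:1. Juno captures the most (3).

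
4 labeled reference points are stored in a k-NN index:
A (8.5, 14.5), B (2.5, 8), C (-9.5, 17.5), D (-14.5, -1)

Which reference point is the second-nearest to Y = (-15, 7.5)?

Since √ is increasing, it suffices to compare squared distances:
|YA|² = (-15−8.5)² + (7.5−14.5)² = 552.25 + 49 = 601.25
|YB|² = (-15−2.5)² + (7.5−8)² = 306.25 + 0.25 = 306.5
|YC|² = (-15−(-9.5))² + (7.5−17.5)² = 30.25 + 100 = 130.25
|YD|² = (-15−(-14.5))² + (7.5−(-1))² = 0.25 + 72.25 = 72.5
Sorted ascending: D, C, B, … — the second-nearest is C.

C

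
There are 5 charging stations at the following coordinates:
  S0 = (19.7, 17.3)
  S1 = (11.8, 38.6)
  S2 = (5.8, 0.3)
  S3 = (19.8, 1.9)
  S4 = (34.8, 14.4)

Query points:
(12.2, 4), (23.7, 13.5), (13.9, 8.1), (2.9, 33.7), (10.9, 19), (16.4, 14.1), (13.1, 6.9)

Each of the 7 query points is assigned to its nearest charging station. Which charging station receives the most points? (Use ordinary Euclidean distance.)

S0

(12.2, 4) — d² to each: S0:233.14, S1:1197.32, S2:54.65, S3:62.17, S4:618.92 → nearest is S2
(23.7, 13.5) — d² to each: S0:30.44, S1:771.62, S2:494.65, S3:149.77, S4:124.02 → nearest is S0
(13.9, 8.1) — d² to each: S0:118.28, S1:934.66, S2:126.45, S3:73.25, S4:476.5 → nearest is S3
(2.9, 33.7) — d² to each: S0:551.2, S1:103.22, S2:1123.97, S3:1296.85, S4:1390.1 → nearest is S1
(10.9, 19) — d² to each: S0:80.33, S1:384.97, S2:375.7, S3:371.62, S4:592.37 → nearest is S0
(16.4, 14.1) — d² to each: S0:21.13, S1:621.41, S2:302.8, S3:160.4, S4:338.65 → nearest is S0
(13.1, 6.9) — d² to each: S0:151.72, S1:1006.58, S2:96.85, S3:69.89, S4:527.14 → nearest is S3
Tally — S0:3, S1:1, S2:1, S3:2. S0 captures the most (3).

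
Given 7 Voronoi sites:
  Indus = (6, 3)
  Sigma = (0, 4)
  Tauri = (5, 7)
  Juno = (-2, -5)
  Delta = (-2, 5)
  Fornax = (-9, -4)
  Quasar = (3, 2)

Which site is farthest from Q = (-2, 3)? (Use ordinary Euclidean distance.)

Fornax

Compare squared distances (the ordering matches that of the actual distances):
d²(Q, Indus) = (-2−6)² + (3−3)² = 64 + 0 = 64
d²(Q, Sigma) = (-2−0)² + (3−4)² = 4 + 1 = 5
d²(Q, Tauri) = (-2−5)² + (3−7)² = 49 + 16 = 65
d²(Q, Juno) = (-2−(-2))² + (3−(-5))² = 0 + 64 = 64
d²(Q, Delta) = (-2−(-2))² + (3−5)² = 0 + 4 = 4
d²(Q, Fornax) = (-2−(-9))² + (3−(-4))² = 49 + 49 = 98
d²(Q, Quasar) = (-2−3)² + (3−2)² = 25 + 1 = 26
The largest is to Fornax.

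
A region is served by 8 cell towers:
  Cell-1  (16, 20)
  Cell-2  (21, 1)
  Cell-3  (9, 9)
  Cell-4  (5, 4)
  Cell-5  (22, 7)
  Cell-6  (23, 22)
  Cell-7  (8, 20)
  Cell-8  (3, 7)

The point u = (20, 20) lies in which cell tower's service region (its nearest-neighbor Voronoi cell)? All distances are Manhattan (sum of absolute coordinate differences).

d(u, Cell-1) = 4 + 0 = 4
d(u, Cell-2) = 1 + 19 = 20
d(u, Cell-3) = 11 + 11 = 22
d(u, Cell-4) = 15 + 16 = 31
d(u, Cell-5) = 2 + 13 = 15
d(u, Cell-6) = 3 + 2 = 5
d(u, Cell-7) = 12 + 0 = 12
d(u, Cell-8) = 17 + 13 = 30
Cell-1 is nearest.

Cell-1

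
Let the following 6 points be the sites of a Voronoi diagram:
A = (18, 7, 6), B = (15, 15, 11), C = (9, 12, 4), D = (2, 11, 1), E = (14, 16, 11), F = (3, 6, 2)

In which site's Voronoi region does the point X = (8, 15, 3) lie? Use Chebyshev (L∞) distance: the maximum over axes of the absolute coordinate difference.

d(X,A) = max(10, 8, 3) = 10
d(X,B) = max(7, 0, 8) = 8
d(X,C) = max(1, 3, 1) = 3
d(X,D) = max(6, 4, 2) = 6
d(X,E) = max(6, 1, 8) = 8
d(X,F) = max(5, 9, 1) = 9
C is nearest.

C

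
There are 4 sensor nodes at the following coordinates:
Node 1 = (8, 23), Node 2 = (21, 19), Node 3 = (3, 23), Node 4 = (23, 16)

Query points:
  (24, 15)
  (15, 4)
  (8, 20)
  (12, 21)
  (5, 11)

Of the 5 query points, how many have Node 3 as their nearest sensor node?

1

(24, 15) — d² to each: Node 1:320, Node 2:25, Node 3:505, Node 4:2 → nearest is Node 4
(15, 4) — d² to each: Node 1:410, Node 2:261, Node 3:505, Node 4:208 → nearest is Node 4
(8, 20) — d² to each: Node 1:9, Node 2:170, Node 3:34, Node 4:241 → nearest is Node 1
(12, 21) — d² to each: Node 1:20, Node 2:85, Node 3:85, Node 4:146 → nearest is Node 1
(5, 11) — d² to each: Node 1:153, Node 2:320, Node 3:148, Node 4:349 → nearest is Node 3
1 of the 5 points has Node 3 as nearest.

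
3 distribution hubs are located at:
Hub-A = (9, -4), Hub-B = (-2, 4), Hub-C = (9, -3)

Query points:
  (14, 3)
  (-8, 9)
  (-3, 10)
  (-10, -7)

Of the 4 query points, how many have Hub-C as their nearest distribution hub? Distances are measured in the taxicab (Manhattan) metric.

(14, 3) — d to each: Hub-A:12, Hub-B:17, Hub-C:11 → nearest is Hub-C
(-8, 9) — d to each: Hub-A:30, Hub-B:11, Hub-C:29 → nearest is Hub-B
(-3, 10) — d to each: Hub-A:26, Hub-B:7, Hub-C:25 → nearest is Hub-B
(-10, -7) — d to each: Hub-A:22, Hub-B:19, Hub-C:23 → nearest is Hub-B
1 of the 4 points has Hub-C as nearest.

1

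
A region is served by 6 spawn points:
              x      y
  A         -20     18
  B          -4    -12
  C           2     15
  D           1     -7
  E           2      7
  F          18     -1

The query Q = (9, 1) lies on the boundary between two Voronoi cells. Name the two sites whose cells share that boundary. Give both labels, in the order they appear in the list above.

Squared distances from Q to each site:
|QA|² = (9−(-20))² + (1−18)² = 841 + 289 = 1130
|QB|² = (9−(-4))² + (1−(-12))² = 169 + 169 = 338
|QC|² = (9−2)² + (1−15)² = 49 + 196 = 245
|QD|² = (9−1)² + (1−(-7))² = 64 + 64 = 128
|QE|² = (9−2)² + (1−7)² = 49 + 36 = 85
|QF|² = (9−18)² + (1−(-1))² = 81 + 4 = 85
Q is equidistant from E and F (both at squared distance 85), and every other site is strictly farther — so Q lies on the E–F Voronoi edge.

E and F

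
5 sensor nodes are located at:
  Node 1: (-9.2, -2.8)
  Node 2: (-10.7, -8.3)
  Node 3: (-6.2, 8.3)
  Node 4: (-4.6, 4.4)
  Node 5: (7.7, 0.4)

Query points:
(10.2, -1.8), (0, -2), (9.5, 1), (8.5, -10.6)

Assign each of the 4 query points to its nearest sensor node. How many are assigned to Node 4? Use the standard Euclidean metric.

(10.2, -1.8) — d² to each: Node 1:377.36, Node 2:479.06, Node 3:370.97, Node 4:257.48, Node 5:11.09 → nearest is Node 5
(0, -2) — d² to each: Node 1:85.28, Node 2:154.18, Node 3:144.53, Node 4:62.12, Node 5:65.05 → nearest is Node 4
(9.5, 1) — d² to each: Node 1:364.13, Node 2:494.53, Node 3:299.78, Node 4:210.37, Node 5:3.6 → nearest is Node 5
(8.5, -10.6) — d² to each: Node 1:374.13, Node 2:373.93, Node 3:573.3, Node 4:396.61, Node 5:121.64 → nearest is Node 5
1 of the 4 points has Node 4 as nearest.

1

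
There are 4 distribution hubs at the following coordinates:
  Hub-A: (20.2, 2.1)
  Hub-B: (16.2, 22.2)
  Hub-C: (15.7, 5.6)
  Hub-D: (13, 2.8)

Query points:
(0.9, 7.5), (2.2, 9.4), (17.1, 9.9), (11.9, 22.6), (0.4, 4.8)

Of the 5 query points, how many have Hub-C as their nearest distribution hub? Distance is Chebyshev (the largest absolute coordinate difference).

1

(0.9, 7.5) — d to each: Hub-A:19.3, Hub-B:15.3, Hub-C:14.8, Hub-D:12.1 → nearest is Hub-D
(2.2, 9.4) — d to each: Hub-A:18, Hub-B:14, Hub-C:13.5, Hub-D:10.8 → nearest is Hub-D
(17.1, 9.9) — d to each: Hub-A:7.8, Hub-B:12.3, Hub-C:4.3, Hub-D:7.1 → nearest is Hub-C
(11.9, 22.6) — d to each: Hub-A:20.5, Hub-B:4.3, Hub-C:17, Hub-D:19.8 → nearest is Hub-B
(0.4, 4.8) — d to each: Hub-A:19.8, Hub-B:17.4, Hub-C:15.3, Hub-D:12.6 → nearest is Hub-D
1 of the 5 points has Hub-C as nearest.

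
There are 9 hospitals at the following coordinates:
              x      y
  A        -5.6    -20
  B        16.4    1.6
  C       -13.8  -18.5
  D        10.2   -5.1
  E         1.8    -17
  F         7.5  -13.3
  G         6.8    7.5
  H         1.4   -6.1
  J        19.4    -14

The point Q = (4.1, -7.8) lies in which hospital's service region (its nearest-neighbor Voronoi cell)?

H

Since √ is increasing, it suffices to compare squared distances:
|QA|² = (4.1−(-5.6))² + (-7.8−(-20))² = 94.09 + 148.84 = 242.93
|QB|² = (4.1−16.4)² + (-7.8−1.6)² = 151.29 + 88.36 = 239.65
|QC|² = (4.1−(-13.8))² + (-7.8−(-18.5))² = 320.41 + 114.49 = 434.9
|QD|² = (4.1−10.2)² + (-7.8−(-5.1))² = 37.21 + 7.29 = 44.5
|QE|² = (4.1−1.8)² + (-7.8−(-17))² = 5.29 + 84.64 = 89.93
|QF|² = (4.1−7.5)² + (-7.8−(-13.3))² = 11.56 + 30.25 = 41.81
|QG|² = (4.1−6.8)² + (-7.8−7.5)² = 7.29 + 234.09 = 241.38
|QH|² = (4.1−1.4)² + (-7.8−(-6.1))² = 7.29 + 2.89 = 10.18
|QJ|² = (4.1−19.4)² + (-7.8−(-14))² = 234.09 + 38.44 = 272.53
H is nearest.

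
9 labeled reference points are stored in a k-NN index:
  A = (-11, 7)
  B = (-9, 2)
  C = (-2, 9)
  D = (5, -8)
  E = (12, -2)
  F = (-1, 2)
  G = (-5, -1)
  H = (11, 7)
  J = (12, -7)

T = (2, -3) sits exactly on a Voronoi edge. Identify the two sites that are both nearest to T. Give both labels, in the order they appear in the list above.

Squared distances from T to each site:
|TA|² = (2−(-11))² + (-3−7)² = 169 + 100 = 269
|TB|² = (2−(-9))² + (-3−2)² = 121 + 25 = 146
|TC|² = (2−(-2))² + (-3−9)² = 16 + 144 = 160
|TD|² = (2−5)² + (-3−(-8))² = 9 + 25 = 34
|TE|² = (2−12)² + (-3−(-2))² = 100 + 1 = 101
|TF|² = (2−(-1))² + (-3−2)² = 9 + 25 = 34
|TG|² = (2−(-5))² + (-3−(-1))² = 49 + 4 = 53
|TH|² = (2−11)² + (-3−7)² = 81 + 100 = 181
|TJ|² = (2−12)² + (-3−(-7))² = 100 + 16 = 116
T is equidistant from D and F (both at squared distance 34), and every other site is strictly farther — so T lies on the D–F Voronoi edge.

D and F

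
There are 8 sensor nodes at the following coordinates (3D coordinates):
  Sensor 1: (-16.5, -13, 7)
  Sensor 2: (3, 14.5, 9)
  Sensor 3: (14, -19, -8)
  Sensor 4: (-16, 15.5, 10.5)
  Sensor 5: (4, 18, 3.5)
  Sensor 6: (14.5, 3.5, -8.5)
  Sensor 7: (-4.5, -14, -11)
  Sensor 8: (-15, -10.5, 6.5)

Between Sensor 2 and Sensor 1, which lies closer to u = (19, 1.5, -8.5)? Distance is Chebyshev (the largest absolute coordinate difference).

Sensor 2

d(u, Sensor 2) = max(16, 13, 17.5) = 17.5
d(u, Sensor 1) = max(35.5, 14.5, 15.5) = 35.5
17.5 < 35.5, so Sensor 2 is closer.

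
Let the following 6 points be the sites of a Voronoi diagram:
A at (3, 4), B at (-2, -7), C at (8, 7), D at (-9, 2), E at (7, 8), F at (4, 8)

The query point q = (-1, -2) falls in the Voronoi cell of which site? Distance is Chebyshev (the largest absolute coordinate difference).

d(q,A) = max(4, 6) = 6
d(q,B) = max(1, 5) = 5
d(q,C) = max(9, 9) = 9
d(q,D) = max(8, 4) = 8
d(q,E) = max(8, 10) = 10
d(q,F) = max(5, 10) = 10
Minimum is at B.

B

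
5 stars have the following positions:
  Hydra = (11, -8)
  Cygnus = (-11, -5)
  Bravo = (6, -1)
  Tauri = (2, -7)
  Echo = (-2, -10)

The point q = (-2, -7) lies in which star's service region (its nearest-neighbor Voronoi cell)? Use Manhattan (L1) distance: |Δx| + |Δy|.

Echo

d(q, Hydra) = |-2−11| + |-7−(-8)| = 13 + 1 = 14
d(q, Cygnus) = |-2−(-11)| + |-7−(-5)| = 9 + 2 = 11
d(q, Bravo) = |-2−6| + |-7−(-1)| = 8 + 6 = 14
d(q, Tauri) = |-2−2| + |-7−(-7)| = 4 + 0 = 4
d(q, Echo) = |-2−(-2)| + |-7−(-10)| = 0 + 3 = 3
Echo is nearest.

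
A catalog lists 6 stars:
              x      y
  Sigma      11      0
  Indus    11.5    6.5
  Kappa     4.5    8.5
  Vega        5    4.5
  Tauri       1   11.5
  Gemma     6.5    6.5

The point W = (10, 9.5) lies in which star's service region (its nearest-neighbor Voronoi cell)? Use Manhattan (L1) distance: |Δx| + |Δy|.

Indus

d(W, Sigma) = |10−11| + |9.5−0| = 1 + 9.5 = 10.5
d(W, Indus) = |10−11.5| + |9.5−6.5| = 1.5 + 3 = 4.5
d(W, Kappa) = |10−4.5| + |9.5−8.5| = 5.5 + 1 = 6.5
d(W, Vega) = |10−5| + |9.5−4.5| = 5 + 5 = 10
d(W, Tauri) = |10−1| + |9.5−11.5| = 9 + 2 = 11
d(W, Gemma) = |10−6.5| + |9.5−6.5| = 3.5 + 3 = 6.5
Minimum is at Indus.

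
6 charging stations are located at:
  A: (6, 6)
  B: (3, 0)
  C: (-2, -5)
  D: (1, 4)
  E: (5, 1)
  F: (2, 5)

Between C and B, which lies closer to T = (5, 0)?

B

Compare squared distances:
|TC|² = (5−(-2))² + (0−(-5))² = 49 + 25 = 74
|TB|² = (5−3)² + (0−0)² = 4 + 0 = 4
74 > 4, so B is closer.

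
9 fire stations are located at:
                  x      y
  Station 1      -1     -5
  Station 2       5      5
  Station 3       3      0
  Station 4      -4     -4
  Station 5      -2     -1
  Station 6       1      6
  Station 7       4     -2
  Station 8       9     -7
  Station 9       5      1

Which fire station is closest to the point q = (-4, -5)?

Since √ is increasing, it suffices to compare squared distances:
d²(q, Station 1) = (-4−(-1))² + (-5−(-5))² = 9 + 0 = 9
d²(q, Station 2) = (-4−5)² + (-5−5)² = 81 + 100 = 181
d²(q, Station 3) = (-4−3)² + (-5−0)² = 49 + 25 = 74
d²(q, Station 4) = (-4−(-4))² + (-5−(-4))² = 0 + 1 = 1
d²(q, Station 5) = (-4−(-2))² + (-5−(-1))² = 4 + 16 = 20
d²(q, Station 6) = (-4−1)² + (-5−6)² = 25 + 121 = 146
d²(q, Station 7) = (-4−4)² + (-5−(-2))² = 64 + 9 = 73
d²(q, Station 8) = (-4−9)² + (-5−(-7))² = 169 + 4 = 173
d²(q, Station 9) = (-4−5)² + (-5−1)² = 81 + 36 = 117
Minimum is at Station 4.

Station 4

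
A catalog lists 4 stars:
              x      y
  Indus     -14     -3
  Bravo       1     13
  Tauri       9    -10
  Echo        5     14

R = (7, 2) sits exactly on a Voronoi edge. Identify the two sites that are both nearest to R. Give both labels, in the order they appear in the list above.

Tauri and Echo

Squared distances from R to each site:
d²(R, Indus) = (7−(-14))² + (2−(-3))² = 441 + 25 = 466
d²(R, Bravo) = (7−1)² + (2−13)² = 36 + 121 = 157
d²(R, Tauri) = (7−9)² + (2−(-10))² = 4 + 144 = 148
d²(R, Echo) = (7−5)² + (2−14)² = 4 + 144 = 148
R is equidistant from Tauri and Echo (both at squared distance 148), and every other site is strictly farther — so R lies on the Tauri–Echo Voronoi edge.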